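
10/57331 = 10/57331 =0.00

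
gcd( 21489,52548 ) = 87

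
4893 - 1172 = 3721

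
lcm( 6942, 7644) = 680316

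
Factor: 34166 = 2^1*11^1  *1553^1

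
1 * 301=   301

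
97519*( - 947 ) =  - 92350493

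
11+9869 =9880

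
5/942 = 5/942 = 0.01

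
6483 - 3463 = 3020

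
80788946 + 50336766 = 131125712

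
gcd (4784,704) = 16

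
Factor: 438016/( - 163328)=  - 2^( - 1)*11^( - 1)*59^1= - 59/22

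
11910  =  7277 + 4633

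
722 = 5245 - 4523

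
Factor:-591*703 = -3^1 * 19^1*37^1*197^1 = -415473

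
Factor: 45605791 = 7^1*11^1 * 587^1*1009^1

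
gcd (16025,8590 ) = 5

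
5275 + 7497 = 12772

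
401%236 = 165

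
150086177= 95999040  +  54087137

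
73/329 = 73/329= 0.22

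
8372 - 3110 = 5262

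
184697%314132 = 184697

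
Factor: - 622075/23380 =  - 2^( - 2)*5^1*7^( - 1) * 149^1=- 745/28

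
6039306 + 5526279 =11565585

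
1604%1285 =319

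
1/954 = 1/954 = 0.00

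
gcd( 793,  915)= 61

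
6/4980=1/830 = 0.00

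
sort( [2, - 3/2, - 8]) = [ - 8, - 3/2, 2] 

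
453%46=39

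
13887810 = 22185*626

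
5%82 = 5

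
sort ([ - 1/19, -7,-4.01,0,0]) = [ - 7,-4.01, - 1/19,0,0] 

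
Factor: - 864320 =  - 2^6 *5^1*37^1*73^1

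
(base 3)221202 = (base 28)on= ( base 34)KF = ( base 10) 695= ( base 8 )1267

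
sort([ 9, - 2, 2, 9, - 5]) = [  -  5, - 2, 2, 9, 9]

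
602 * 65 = 39130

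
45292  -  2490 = 42802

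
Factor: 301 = 7^1*43^1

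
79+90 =169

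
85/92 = 85/92 = 0.92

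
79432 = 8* 9929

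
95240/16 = 11905/2  =  5952.50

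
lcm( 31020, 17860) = 589380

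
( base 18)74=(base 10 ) 130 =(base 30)4A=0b10000010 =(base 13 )a0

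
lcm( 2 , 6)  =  6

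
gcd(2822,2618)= 34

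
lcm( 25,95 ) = 475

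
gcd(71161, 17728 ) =1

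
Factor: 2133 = 3^3*79^1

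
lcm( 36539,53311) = 3251971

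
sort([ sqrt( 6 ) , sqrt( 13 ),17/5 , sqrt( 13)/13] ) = [sqrt(  13 )/13,sqrt(6) , 17/5, sqrt( 13 ) ]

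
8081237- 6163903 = 1917334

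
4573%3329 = 1244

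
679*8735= 5931065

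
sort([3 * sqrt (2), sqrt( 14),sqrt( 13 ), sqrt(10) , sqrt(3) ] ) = [sqrt( 3), sqrt( 10 ),sqrt(13),sqrt(14),3*sqrt( 2) ] 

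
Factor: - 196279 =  - 196279^1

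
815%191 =51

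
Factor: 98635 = 5^1*19727^1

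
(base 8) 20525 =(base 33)7rj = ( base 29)a47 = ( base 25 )DG8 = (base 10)8533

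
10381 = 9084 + 1297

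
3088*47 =145136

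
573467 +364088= 937555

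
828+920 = 1748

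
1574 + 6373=7947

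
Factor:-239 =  - 239^1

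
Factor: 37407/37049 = 3^1*37^1*337^1 * 37049^(- 1)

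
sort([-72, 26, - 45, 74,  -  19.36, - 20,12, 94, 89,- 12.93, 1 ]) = [  -  72, - 45,  -  20 , - 19.36, - 12.93,1, 12, 26,74, 89,94]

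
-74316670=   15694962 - 90011632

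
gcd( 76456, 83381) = 1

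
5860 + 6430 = 12290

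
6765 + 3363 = 10128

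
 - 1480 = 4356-5836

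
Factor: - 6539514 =-2^1* 3^1*1089919^1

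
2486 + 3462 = 5948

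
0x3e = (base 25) 2c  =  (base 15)42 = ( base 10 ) 62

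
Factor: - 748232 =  - 2^3*93529^1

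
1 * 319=319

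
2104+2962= 5066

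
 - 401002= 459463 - 860465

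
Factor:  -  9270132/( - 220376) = 2^( - 1)*3^1 * 13^( - 2 )*163^(-1)*383^1*2017^1= 2317533/55094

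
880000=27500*32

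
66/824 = 33/412 = 0.08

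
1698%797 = 104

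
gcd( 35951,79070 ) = 1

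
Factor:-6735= - 3^1 * 5^1*449^1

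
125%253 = 125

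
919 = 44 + 875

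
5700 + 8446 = 14146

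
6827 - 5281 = 1546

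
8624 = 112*77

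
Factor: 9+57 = 2^1*3^1*11^1 = 66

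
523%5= 3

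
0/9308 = 0 = 0.00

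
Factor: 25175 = 5^2*19^1*53^1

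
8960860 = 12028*745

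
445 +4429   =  4874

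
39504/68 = 580  +  16/17  =  580.94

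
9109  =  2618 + 6491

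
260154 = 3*86718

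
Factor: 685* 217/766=148645/766=2^ ( - 1)*5^1*7^1*31^1 *137^1*  383^( - 1)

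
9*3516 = 31644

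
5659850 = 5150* 1099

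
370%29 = 22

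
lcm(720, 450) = 3600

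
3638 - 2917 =721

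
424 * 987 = 418488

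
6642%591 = 141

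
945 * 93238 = 88109910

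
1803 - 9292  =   - 7489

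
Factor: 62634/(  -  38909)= - 2^1 * 3^1 * 11^1*41^(- 1) = -66/41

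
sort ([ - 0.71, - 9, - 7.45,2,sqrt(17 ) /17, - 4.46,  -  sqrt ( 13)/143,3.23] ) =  [-9, - 7.45, - 4.46, - 0.71, - sqrt(13 ) /143 , sqrt(17)/17, 2, 3.23]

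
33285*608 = 20237280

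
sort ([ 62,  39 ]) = [39,62]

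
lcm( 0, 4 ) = 0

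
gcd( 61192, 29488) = 8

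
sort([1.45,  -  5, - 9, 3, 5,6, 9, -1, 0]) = [ - 9,- 5, - 1,0,1.45,3,  5, 6,9] 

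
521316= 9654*54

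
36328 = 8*4541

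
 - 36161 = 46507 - 82668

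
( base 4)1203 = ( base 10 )99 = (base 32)33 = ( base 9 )120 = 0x63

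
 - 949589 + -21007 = - 970596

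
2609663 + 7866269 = 10475932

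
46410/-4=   -  11603+1/2 = - 11602.50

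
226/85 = 226/85 = 2.66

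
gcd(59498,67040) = 838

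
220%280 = 220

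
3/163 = 3/163 = 0.02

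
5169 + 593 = 5762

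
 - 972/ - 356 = 2  +  65/89 = 2.73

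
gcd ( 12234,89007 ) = 3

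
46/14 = 3+2/7 = 3.29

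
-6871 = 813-7684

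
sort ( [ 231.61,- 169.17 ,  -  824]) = [ - 824, - 169.17,231.61 ]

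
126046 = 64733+61313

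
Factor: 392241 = 3^1*17^1* 7691^1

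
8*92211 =737688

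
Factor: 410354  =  2^1*7^1 *29311^1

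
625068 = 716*873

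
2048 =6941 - 4893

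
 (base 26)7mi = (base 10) 5322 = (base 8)12312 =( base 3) 21022010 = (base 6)40350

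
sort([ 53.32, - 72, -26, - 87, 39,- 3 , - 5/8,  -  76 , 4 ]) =[ - 87, - 76, - 72, - 26 , - 3 , - 5/8, 4, 39,53.32]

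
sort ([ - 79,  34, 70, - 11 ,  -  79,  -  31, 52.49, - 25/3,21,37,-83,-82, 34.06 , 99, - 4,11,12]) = [ - 83, - 82, - 79,-79, - 31, - 11, - 25/3,-4,11, 12,  21,34,34.06, 37,52.49, 70, 99] 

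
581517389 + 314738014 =896255403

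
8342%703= 609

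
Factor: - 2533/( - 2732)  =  2^(-2)*17^1 * 149^1*683^(  -  1)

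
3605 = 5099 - 1494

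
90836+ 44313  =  135149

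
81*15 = 1215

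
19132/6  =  9566/3=3188.67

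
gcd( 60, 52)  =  4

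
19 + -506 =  - 487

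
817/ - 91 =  - 817/91 = - 8.98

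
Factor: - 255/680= - 2^(- 3 )*3^1 =-3/8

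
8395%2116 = 2047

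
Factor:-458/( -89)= 2^1*89^(-1 )*  229^1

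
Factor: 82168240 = 2^4*5^1*7^1*11^1*13339^1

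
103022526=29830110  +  73192416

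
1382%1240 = 142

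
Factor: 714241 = 11^1*29^1 * 2239^1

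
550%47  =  33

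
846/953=846/953 = 0.89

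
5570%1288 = 418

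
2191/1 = 2191 = 2191.00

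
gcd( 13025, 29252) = 1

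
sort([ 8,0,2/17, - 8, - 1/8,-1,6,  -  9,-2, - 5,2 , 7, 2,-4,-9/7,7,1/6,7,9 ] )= [-9, - 8, - 5,-4,-2, - 9/7, - 1,-1/8,0,2/17,1/6, 2,2,6, 7,7,7, 8,9 ]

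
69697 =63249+6448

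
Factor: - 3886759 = - 41^1*47^1*2017^1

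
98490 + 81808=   180298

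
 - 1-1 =-2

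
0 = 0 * 410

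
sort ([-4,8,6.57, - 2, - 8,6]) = [ - 8, - 4,-2,6,6.57,8 ]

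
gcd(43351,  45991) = 11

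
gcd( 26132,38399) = 47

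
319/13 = 319/13 = 24.54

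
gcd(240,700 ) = 20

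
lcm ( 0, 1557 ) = 0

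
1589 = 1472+117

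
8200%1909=564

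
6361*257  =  1634777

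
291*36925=10745175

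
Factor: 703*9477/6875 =6662331/6875 = 3^6 * 5^(  -  4)*11^( - 1 )*13^1 * 19^1 * 37^1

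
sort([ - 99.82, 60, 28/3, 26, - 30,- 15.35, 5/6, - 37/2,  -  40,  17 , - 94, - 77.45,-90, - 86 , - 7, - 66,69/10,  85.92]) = [ - 99.82, - 94,-90, - 86,- 77.45, - 66, - 40,-30, - 37/2, - 15.35, - 7, 5/6,69/10, 28/3, 17, 26, 60, 85.92 ]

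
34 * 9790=332860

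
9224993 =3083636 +6141357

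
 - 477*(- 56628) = 27011556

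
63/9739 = 63/9739  =  0.01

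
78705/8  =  9838+1/8 = 9838.12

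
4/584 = 1/146= 0.01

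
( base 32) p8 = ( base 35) n3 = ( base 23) 1c3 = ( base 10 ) 808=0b1100101000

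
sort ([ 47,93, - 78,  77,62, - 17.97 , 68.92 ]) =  [  -  78, - 17.97,47,62, 68.92,77,93 ]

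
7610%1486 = 180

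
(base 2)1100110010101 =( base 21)ehi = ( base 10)6549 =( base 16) 1995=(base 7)25044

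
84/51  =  28/17 = 1.65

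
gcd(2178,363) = 363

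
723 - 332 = 391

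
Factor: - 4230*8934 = -2^2*3^3*5^1*47^1*1489^1 = - 37790820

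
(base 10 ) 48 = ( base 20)28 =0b110000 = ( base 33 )1f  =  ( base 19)2a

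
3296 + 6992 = 10288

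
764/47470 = 382/23735 =0.02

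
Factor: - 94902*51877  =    -  2^1*3^1*7^1*7411^1*15817^1 = - 4923231054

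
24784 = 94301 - 69517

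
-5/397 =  - 5/397 = -0.01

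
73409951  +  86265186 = 159675137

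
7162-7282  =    -  120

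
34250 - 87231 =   -  52981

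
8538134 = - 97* (  -  88022 )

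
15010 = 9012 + 5998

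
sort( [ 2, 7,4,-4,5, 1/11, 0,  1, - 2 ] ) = [ - 4, - 2, 0, 1/11,1, 2, 4, 5,7]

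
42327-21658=20669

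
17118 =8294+8824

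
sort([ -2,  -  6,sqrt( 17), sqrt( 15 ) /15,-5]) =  [ - 6, - 5,- 2, sqrt( 15)/15, sqrt(17) ]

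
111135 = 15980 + 95155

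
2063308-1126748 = 936560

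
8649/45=961/5 = 192.20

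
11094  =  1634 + 9460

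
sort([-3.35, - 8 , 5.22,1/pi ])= [ - 8, - 3.35, 1/pi, 5.22 ] 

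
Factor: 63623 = 7^1*61^1 * 149^1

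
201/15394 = 201/15394 = 0.01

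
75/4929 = 25/1643=0.02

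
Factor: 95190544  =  2^4*53^1*112253^1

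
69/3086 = 69/3086  =  0.02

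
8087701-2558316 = 5529385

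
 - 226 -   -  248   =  22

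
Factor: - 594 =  - 2^1 * 3^3*11^1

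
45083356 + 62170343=107253699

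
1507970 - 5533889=-4025919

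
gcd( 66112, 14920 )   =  8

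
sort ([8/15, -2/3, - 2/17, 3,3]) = [  -  2/3,-2/17,8/15,3,3]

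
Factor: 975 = 3^1*5^2*13^1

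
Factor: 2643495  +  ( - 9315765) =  - 2^1*3^1 *5^1*11^1*20219^1 = - 6672270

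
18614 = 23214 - 4600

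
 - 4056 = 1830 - 5886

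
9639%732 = 123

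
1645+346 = 1991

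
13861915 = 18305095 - 4443180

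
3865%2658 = 1207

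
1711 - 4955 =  - 3244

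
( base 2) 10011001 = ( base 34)4h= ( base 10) 153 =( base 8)231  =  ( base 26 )5N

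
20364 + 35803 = 56167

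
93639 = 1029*91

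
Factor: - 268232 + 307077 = 5^1*17^1*457^1 = 38845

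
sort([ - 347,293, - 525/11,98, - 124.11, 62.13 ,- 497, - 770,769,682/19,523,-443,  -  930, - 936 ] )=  [ - 936, - 930, - 770,  -  497,- 443, - 347, - 124.11, - 525/11,682/19, 62.13,98,293,523,769 ]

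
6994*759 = 5308446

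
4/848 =1/212 = 0.00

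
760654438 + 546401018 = 1307055456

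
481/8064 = 481/8064 = 0.06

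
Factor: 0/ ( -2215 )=0^1  =  0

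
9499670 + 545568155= 555067825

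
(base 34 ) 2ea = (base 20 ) 6JI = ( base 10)2798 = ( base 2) 101011101110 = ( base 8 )5356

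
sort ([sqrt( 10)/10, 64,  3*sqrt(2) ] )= [ sqrt ( 10 ) /10,  3*sqrt(2 ),  64] 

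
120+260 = 380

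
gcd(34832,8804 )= 4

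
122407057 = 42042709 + 80364348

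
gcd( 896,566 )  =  2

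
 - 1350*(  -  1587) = 2142450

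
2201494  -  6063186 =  - 3861692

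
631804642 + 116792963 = 748597605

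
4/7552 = 1/1888= 0.00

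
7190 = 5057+2133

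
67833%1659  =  1473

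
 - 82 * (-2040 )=167280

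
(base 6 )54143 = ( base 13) 34AA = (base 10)7407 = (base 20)ia7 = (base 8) 16357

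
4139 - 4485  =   - 346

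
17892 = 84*213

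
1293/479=1293/479=2.70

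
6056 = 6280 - 224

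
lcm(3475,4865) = 24325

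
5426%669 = 74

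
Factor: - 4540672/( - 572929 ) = 2^8*7^( - 1) * 17737^1*81847^( - 1 )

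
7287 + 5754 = 13041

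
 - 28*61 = -1708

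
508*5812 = 2952496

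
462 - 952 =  - 490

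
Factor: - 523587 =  - 3^1*37^1 * 53^1*89^1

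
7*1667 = 11669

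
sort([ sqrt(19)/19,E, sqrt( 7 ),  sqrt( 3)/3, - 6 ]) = [-6, sqrt (19)/19,sqrt(3)/3, sqrt( 7), E]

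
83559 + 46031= 129590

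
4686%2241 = 204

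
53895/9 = 17965/3  =  5988.33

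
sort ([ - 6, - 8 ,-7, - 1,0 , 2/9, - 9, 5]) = [ - 9 , - 8, - 7,-6, - 1, 0, 2/9,5 ]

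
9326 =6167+3159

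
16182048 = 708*22856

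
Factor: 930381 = 3^1*310127^1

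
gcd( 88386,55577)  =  1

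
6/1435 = 6/1435 = 0.00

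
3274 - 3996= - 722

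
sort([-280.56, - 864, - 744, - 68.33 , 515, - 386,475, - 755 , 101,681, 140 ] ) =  [ - 864, - 755,-744, - 386, - 280.56 , - 68.33,101,140, 475,  515,681] 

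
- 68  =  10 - 78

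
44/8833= 4/803 = 0.00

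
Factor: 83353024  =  2^6*1302391^1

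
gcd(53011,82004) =1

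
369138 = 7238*51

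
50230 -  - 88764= 138994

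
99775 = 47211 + 52564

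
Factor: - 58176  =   - 2^6*3^2*101^1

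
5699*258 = 1470342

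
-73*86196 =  - 6292308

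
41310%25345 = 15965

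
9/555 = 3/185 =0.02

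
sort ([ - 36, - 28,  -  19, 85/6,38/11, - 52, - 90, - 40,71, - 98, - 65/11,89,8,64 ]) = [ - 98, - 90 , -52, - 40,-36 ,-28, - 19, -65/11, 38/11,8,85/6,64,71,89] 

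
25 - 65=  -  40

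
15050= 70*215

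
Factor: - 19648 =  - 2^6* 307^1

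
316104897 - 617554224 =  - 301449327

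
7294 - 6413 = 881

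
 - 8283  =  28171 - 36454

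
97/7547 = 97/7547  =  0.01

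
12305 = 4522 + 7783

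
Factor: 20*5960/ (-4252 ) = -2^3*5^2*149^1*1063^ ( - 1 ) = - 29800/1063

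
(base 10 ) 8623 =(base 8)20657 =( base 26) CJH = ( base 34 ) 7FL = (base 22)HHL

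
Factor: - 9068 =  - 2^2 * 2267^1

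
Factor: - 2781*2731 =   -  7594911 = -  3^3 * 103^1*2731^1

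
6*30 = 180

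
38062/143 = 38062/143 = 266.17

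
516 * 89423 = 46142268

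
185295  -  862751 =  - 677456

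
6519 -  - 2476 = 8995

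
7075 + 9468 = 16543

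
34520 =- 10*(-3452)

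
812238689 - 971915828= - 159677139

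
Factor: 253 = 11^1*23^1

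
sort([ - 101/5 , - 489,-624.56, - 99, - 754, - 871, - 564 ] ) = [ - 871, - 754, - 624.56, - 564, - 489, - 99, - 101/5 ] 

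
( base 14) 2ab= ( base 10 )543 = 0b1000011111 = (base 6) 2303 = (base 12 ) 393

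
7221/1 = 7221=7221.00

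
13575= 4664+8911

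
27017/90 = 27017/90 = 300.19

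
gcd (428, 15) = 1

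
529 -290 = 239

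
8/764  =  2/191= 0.01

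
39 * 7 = 273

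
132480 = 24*5520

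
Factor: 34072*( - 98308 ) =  - 2^5 * 7^1*3511^1*4259^1 = - 3349550176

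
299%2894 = 299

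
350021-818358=-468337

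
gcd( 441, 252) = 63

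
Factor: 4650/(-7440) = - 5/8= -2^(-3 )*5^1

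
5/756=5/756   =  0.01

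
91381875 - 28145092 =63236783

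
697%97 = 18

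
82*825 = 67650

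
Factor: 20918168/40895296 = 2614771/5111912 = 2^ (  -  3 )*13^ ( - 2) * 19^( - 1) * 199^( - 1)*2614771^1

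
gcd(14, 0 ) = 14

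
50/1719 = 50/1719 = 0.03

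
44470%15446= 13578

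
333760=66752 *5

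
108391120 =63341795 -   -  45049325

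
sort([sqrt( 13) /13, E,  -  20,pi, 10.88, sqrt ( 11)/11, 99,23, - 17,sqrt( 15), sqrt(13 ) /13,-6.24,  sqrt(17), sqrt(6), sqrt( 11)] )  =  [ - 20,  -  17,- 6.24,sqrt( 13) /13, sqrt( 13) /13, sqrt( 11)/11,sqrt( 6 ),E, pi, sqrt( 11 ),  sqrt( 15), sqrt( 17), 10.88 , 23  ,  99]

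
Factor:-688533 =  - 3^1* 37^1*6203^1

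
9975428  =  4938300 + 5037128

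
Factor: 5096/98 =52 = 2^2*13^1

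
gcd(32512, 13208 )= 1016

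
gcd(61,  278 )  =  1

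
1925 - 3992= - 2067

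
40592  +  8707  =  49299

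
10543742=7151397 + 3392345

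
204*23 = 4692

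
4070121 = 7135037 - 3064916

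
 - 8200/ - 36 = 2050/9= 227.78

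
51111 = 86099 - 34988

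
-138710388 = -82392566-56317822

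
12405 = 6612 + 5793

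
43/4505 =43/4505 = 0.01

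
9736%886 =876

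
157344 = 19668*8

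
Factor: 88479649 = 88479649^1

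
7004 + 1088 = 8092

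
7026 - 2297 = 4729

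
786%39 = 6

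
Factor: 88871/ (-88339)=-181^1*491^1*88339^( - 1)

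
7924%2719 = 2486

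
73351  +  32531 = 105882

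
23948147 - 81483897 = -57535750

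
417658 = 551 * 758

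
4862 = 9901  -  5039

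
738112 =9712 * 76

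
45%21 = 3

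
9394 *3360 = 31563840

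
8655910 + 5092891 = 13748801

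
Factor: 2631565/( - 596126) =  - 2^( - 1 )*5^1 * 281^1 * 1873^1*298063^ (-1 )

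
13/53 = 13/53 = 0.25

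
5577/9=1859/3=619.67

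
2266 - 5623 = - 3357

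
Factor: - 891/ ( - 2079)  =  3^1*7^( - 1) =3/7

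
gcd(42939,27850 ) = 1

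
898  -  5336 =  - 4438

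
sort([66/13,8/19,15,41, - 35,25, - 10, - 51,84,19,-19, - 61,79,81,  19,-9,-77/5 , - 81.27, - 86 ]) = [ - 86, - 81.27, - 61, - 51, - 35,- 19, - 77/5, - 10, - 9, 8/19, 66/13,15, 19 , 19, 25,41, 79,81,84 ] 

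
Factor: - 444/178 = -2^1*3^1*37^1*89^( - 1) =- 222/89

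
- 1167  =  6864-8031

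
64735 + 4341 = 69076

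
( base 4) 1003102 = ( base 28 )5DM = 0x10d2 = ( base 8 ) 10322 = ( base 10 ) 4306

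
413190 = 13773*30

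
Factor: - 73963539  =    -  3^2*13^1 * 89^1*7103^1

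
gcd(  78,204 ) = 6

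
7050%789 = 738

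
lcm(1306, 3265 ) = 6530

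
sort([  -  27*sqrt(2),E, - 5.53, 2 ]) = [ - 27*sqrt(2 ), - 5.53,2,E ] 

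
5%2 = 1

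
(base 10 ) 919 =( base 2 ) 1110010111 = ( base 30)10j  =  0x397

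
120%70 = 50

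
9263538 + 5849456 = 15112994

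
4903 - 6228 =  - 1325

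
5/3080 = 1/616  =  0.00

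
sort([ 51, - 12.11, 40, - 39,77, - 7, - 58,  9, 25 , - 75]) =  [ - 75, - 58, - 39, - 12.11, - 7,9, 25,40, 51, 77]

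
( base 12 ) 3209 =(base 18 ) gg9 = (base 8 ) 12551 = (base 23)a87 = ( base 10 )5481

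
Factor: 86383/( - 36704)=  - 2^( - 5) * 11^1* 31^( - 1) * 37^(-1 )*7853^1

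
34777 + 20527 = 55304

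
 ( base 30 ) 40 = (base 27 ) 4C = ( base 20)60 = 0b1111000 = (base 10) 120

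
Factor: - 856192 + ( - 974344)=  - 2^3*19^1*12043^1 = - 1830536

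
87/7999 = 87/7999 = 0.01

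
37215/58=37215/58 = 641.64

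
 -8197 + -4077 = -12274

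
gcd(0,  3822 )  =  3822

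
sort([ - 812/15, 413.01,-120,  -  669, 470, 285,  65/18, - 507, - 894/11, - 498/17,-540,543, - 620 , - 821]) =[ - 821 , - 669, - 620, - 540, - 507, - 120 , - 894/11 , - 812/15,-498/17 , 65/18,285, 413.01,470,543] 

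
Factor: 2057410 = 2^1*5^1*283^1*727^1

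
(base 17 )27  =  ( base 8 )51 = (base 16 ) 29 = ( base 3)1112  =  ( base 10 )41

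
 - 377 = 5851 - 6228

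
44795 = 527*85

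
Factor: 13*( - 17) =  -221 = - 13^1 * 17^1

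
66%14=10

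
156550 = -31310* ( - 5)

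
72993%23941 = 1170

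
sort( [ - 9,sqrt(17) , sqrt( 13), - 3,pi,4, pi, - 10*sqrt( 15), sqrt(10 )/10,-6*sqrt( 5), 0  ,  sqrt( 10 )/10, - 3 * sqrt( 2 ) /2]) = [  -  10*  sqrt(15), - 6*sqrt( 5 ), - 9  ,  -  3, - 3 * sqrt( 2 )/2, 0,sqrt(10)/10 , sqrt( 10)/10,pi, pi, sqrt( 13),4,sqrt( 17) ] 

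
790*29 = 22910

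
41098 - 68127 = -27029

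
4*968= 3872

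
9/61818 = 3/20606 = 0.00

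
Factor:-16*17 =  - 272= -2^4*17^1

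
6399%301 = 78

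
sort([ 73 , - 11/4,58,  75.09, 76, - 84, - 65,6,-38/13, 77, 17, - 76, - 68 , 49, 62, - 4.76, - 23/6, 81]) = [-84 , - 76, - 68 , - 65,-4.76, - 23/6, -38/13, - 11/4 , 6,  17 , 49,  58, 62,73, 75.09,  76 , 77, 81]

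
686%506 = 180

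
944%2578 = 944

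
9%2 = 1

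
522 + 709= 1231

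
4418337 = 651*6787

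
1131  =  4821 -3690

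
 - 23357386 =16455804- 39813190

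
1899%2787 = 1899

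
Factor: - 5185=-5^1*17^1*61^1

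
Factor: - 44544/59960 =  - 2^6*3^1*5^( - 1)*29^1 * 1499^( - 1) = - 5568/7495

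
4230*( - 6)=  - 25380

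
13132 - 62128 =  - 48996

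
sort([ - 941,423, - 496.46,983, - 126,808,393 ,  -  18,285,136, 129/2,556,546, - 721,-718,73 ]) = [ -941, - 721, - 718, - 496.46,-126, - 18, 129/2,73,136,285,393,423,546,556,808,983 ]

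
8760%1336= 744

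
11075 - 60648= -49573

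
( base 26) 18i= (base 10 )902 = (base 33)RB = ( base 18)2E2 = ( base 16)386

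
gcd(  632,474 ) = 158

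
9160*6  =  54960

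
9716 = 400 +9316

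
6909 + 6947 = 13856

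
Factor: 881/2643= 3^ ( - 1) = 1/3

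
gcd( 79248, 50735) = 1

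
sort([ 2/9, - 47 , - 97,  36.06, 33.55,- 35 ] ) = [ - 97, - 47, - 35, 2/9,33.55, 36.06]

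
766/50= 15+8/25 = 15.32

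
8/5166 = 4/2583= 0.00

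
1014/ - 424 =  -507/212 = - 2.39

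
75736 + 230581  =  306317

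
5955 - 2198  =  3757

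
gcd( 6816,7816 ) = 8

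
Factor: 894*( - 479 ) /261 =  - 2^1*3^( - 1)*29^ ( - 1)*149^1*479^1 = - 142742/87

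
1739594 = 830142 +909452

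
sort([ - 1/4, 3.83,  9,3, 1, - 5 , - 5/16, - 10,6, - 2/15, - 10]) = [ - 10, - 10, - 5, - 5/16, - 1/4 , - 2/15, 1, 3, 3.83, 6,9]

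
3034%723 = 142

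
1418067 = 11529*123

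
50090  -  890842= - 840752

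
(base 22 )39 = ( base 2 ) 1001011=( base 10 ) 75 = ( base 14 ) 55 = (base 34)27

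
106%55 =51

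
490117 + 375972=866089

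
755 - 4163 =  - 3408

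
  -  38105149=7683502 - 45788651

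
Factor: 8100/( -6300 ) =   -  3^2*7^( - 1 ) = - 9/7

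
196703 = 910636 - 713933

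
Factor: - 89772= - 2^2*3^1*7481^1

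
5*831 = 4155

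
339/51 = 113/17 =6.65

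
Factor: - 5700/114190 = - 2^1*3^1 * 5^1 * 601^(  -  1 ) = - 30/601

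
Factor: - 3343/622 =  - 2^(-1)*311^( - 1)* 3343^1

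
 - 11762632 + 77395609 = 65632977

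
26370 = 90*293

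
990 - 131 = 859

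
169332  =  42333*4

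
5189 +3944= 9133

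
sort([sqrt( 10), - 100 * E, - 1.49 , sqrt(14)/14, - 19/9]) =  [  -  100*E,  -  19/9, - 1.49,sqrt( 14 ) /14 , sqrt(10 ) ] 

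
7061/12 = 7061/12  =  588.42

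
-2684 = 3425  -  6109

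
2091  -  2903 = - 812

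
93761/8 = 93761/8 =11720.12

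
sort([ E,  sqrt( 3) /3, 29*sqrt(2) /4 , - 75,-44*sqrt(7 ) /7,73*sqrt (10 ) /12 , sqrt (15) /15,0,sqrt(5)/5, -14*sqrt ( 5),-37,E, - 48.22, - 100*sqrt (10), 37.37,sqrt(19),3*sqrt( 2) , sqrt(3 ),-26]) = [ -100*sqrt(10), - 75,- 48.22,-37, - 14*sqrt( 5 ) , - 26, - 44*sqrt(7)/7,0, sqrt(15 )/15,sqrt(5 )/5,  sqrt( 3 ) /3 , sqrt(3 ) , E,E, 3* sqrt( 2 ), sqrt(19 ), 29*sqrt(2) /4,73*sqrt(10 ) /12, 37.37]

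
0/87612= 0=0.00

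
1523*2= 3046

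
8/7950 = 4/3975 = 0.00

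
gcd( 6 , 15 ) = 3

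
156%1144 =156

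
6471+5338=11809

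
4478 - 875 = 3603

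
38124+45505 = 83629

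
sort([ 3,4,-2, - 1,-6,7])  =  [ - 6, - 2, - 1,3, 4, 7 ] 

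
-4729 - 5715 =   -  10444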